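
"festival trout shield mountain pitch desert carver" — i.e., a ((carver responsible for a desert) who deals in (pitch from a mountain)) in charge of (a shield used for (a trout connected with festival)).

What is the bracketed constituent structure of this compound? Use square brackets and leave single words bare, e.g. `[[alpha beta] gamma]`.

[[[festival trout] shield] [[mountain pitch] [desert carver]]]

The outermost head in the paraphrase is "carver" (specifically "mountain pitch desert carver"), modified by "festival trout shield".
"festival trout shield" → head "shield", modifier "festival trout".
"festival trout" → head "trout", modifier "festival".
"mountain pitch desert carver" → head "carver" (specifically "desert carver"), modifier "mountain pitch".
"mountain pitch" → head "pitch", modifier "mountain".
"desert carver" → head "carver", modifier "desert".
So the structure is [[[festival trout] shield] [[mountain pitch] [desert carver]]].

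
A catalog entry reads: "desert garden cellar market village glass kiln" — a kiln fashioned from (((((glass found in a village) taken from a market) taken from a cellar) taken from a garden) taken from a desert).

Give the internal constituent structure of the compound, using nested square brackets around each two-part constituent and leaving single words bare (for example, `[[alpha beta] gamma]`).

[[desert [garden [cellar [market [village glass]]]]] kiln]

Overall it is a kind of kiln; the modifier is "desert garden cellar market village glass".
Inside "desert garden cellar market village glass": head "glass" (specifically "garden cellar market village glass"), modifier "desert".
Inside "garden cellar market village glass": head "glass" (specifically "cellar market village glass"), modifier "garden".
Inside "cellar market village glass": head "glass" (specifically "market village glass"), modifier "cellar".
Inside "market village glass": head "glass" (specifically "village glass"), modifier "market".
Inside "village glass": head "glass", modifier "village".
So the structure is [[desert [garden [cellar [market [village glass]]]]] kiln].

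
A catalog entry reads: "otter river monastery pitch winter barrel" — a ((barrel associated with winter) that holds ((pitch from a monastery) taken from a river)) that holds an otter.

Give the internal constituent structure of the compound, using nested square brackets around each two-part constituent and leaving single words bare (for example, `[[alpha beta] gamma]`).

[otter [[river [monastery pitch]] [winter barrel]]]

Whole compound: head "barrel" (specifically "river monastery pitch winter barrel"), modifier "otter".
"river monastery pitch winter barrel" → head "barrel" (specifically "winter barrel"), modifier "river monastery pitch".
"river monastery pitch" → head "pitch" (specifically "monastery pitch"), modifier "river".
"monastery pitch" → head "pitch", modifier "monastery".
"winter barrel" → head "barrel", modifier "winter".
Assembled: [otter [[river [monastery pitch]] [winter barrel]]].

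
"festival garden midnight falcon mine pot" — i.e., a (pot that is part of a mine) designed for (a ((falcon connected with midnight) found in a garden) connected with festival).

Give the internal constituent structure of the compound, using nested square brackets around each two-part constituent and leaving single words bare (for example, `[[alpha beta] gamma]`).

Whole compound: head "pot" (specifically "mine pot"), modifier "festival garden midnight falcon".
Within "festival garden midnight falcon", the head is "falcon" (specifically "garden midnight falcon") and the modifier is "festival".
Within "garden midnight falcon", the head is "falcon" (specifically "midnight falcon") and the modifier is "garden".
Within "midnight falcon", the head is "falcon" and the modifier is "midnight".
Within "mine pot", the head is "pot" and the modifier is "mine".
So the structure is [[festival [garden [midnight falcon]]] [mine pot]].

[[festival [garden [midnight falcon]]] [mine pot]]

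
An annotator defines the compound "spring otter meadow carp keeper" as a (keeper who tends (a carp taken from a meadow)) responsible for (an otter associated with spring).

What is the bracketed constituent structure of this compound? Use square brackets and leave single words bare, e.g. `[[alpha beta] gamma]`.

The outermost head in the paraphrase is "keeper" (specifically "meadow carp keeper"), modified by "spring otter".
"spring otter" → head "otter", modifier "spring".
"meadow carp keeper" → head "keeper", modifier "meadow carp".
"meadow carp" → head "carp", modifier "meadow".
Putting it together: [[spring otter] [[meadow carp] keeper]].

[[spring otter] [[meadow carp] keeper]]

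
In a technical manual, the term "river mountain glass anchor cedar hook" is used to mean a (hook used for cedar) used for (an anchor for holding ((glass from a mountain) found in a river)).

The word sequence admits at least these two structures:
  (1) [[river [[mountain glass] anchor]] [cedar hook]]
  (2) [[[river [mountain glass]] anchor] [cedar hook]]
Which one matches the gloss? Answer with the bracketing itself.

The paraphrase's head is the "hook" part ("cedar hook"); its modifier is "river mountain glass anchor".
That top-level split, carried through the inner groups, gives [[[river [mountain glass]] anchor] [cedar hook]].

[[[river [mountain glass]] anchor] [cedar hook]]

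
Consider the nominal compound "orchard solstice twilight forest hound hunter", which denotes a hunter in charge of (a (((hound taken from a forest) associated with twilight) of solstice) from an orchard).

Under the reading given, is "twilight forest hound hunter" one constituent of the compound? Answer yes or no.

no

The top-level split is [orchard solstice twilight forest hound] [hunter]; the full structure is [[orchard [solstice [twilight [forest hound]]]] hunter].
"twilight forest hound hunter" straddles a constituent boundary, so it is not a single unit.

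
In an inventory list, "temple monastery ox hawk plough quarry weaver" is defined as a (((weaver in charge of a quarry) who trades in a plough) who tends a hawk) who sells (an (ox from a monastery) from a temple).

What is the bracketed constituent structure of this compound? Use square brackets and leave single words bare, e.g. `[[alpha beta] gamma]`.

[[temple [monastery ox]] [hawk [plough [quarry weaver]]]]

Overall it is a kind of weaver (specifically "hawk plough quarry weaver"); the modifier is "temple monastery ox".
"temple monastery ox" → head "ox" (specifically "monastery ox"), modifier "temple".
"monastery ox" → head "ox", modifier "monastery".
"hawk plough quarry weaver" → head "weaver" (specifically "plough quarry weaver"), modifier "hawk".
"plough quarry weaver" → head "weaver" (specifically "quarry weaver"), modifier "plough".
"quarry weaver" → head "weaver", modifier "quarry".
Putting it together: [[temple [monastery ox]] [hawk [plough [quarry weaver]]]].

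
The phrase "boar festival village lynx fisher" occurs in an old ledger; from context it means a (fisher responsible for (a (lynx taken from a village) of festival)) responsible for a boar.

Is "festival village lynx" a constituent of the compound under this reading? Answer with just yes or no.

yes

The paraphrase groups the words so that "festival village lynx" is one unit: it corresponds to a single parenthesized sub-phrase.
The full structure is [boar [[festival [village lynx]] fisher]], in which [festival village lynx] is a constituent.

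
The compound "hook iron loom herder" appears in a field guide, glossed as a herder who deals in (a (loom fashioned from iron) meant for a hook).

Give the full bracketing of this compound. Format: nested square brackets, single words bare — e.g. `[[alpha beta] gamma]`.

The outermost head in the paraphrase is "herder", modified by "hook iron loom".
"hook iron loom" → head "loom" (specifically "iron loom"), modifier "hook".
"iron loom" → head "loom", modifier "iron".
Putting it together: [[hook [iron loom]] herder].

[[hook [iron loom]] herder]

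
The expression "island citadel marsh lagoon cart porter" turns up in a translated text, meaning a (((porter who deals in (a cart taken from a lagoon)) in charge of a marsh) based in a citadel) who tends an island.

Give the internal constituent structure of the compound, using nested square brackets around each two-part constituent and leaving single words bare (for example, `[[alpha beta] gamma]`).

Overall it is a kind of porter (specifically "citadel marsh lagoon cart porter"); the modifier is "island".
"citadel marsh lagoon cart porter" → head "porter" (specifically "marsh lagoon cart porter"), modifier "citadel".
"marsh lagoon cart porter" → head "porter" (specifically "lagoon cart porter"), modifier "marsh".
"lagoon cart porter" → head "porter", modifier "lagoon cart".
"lagoon cart" → head "cart", modifier "lagoon".
Assembled: [island [citadel [marsh [[lagoon cart] porter]]]].

[island [citadel [marsh [[lagoon cart] porter]]]]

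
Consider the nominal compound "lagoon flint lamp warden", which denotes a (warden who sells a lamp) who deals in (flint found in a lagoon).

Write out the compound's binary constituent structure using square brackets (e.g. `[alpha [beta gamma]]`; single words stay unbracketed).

[[lagoon flint] [lamp warden]]

The outermost head in the paraphrase is "warden" (specifically "lamp warden"), modified by "lagoon flint".
"lagoon flint" → head "flint", modifier "lagoon".
"lamp warden" → head "warden", modifier "lamp".
So the structure is [[lagoon flint] [lamp warden]].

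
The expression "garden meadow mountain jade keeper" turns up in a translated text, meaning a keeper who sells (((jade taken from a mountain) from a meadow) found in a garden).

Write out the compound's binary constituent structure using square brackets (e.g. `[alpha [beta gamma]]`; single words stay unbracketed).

[[garden [meadow [mountain jade]]] keeper]

At the top level: head "keeper"; modifier "garden meadow mountain jade".
Inside "garden meadow mountain jade": head "jade" (specifically "meadow mountain jade"), modifier "garden".
Inside "meadow mountain jade": head "jade" (specifically "mountain jade"), modifier "meadow".
Inside "mountain jade": head "jade", modifier "mountain".
So the structure is [[garden [meadow [mountain jade]]] keeper].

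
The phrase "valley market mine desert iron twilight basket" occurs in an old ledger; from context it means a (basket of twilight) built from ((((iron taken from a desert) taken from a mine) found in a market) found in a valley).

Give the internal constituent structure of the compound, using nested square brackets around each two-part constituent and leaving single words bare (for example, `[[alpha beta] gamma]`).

[[valley [market [mine [desert iron]]]] [twilight basket]]

At the top level: head "basket" (specifically "twilight basket"); modifier "valley market mine desert iron".
"valley market mine desert iron" → head "iron" (specifically "market mine desert iron"), modifier "valley".
"market mine desert iron" → head "iron" (specifically "mine desert iron"), modifier "market".
"mine desert iron" → head "iron" (specifically "desert iron"), modifier "mine".
"desert iron" → head "iron", modifier "desert".
"twilight basket" → head "basket", modifier "twilight".
So the structure is [[valley [market [mine [desert iron]]]] [twilight basket]].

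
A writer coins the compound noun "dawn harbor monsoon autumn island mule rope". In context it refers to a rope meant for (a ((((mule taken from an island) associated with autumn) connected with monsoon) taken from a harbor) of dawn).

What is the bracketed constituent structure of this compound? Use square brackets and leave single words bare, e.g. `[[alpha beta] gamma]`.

[[dawn [harbor [monsoon [autumn [island mule]]]]] rope]

At the top level: head "rope"; modifier "dawn harbor monsoon autumn island mule".
Inside "dawn harbor monsoon autumn island mule": head "mule" (specifically "harbor monsoon autumn island mule"), modifier "dawn".
Inside "harbor monsoon autumn island mule": head "mule" (specifically "monsoon autumn island mule"), modifier "harbor".
Inside "monsoon autumn island mule": head "mule" (specifically "autumn island mule"), modifier "monsoon".
Inside "autumn island mule": head "mule" (specifically "island mule"), modifier "autumn".
Inside "island mule": head "mule", modifier "island".
Putting it together: [[dawn [harbor [monsoon [autumn [island mule]]]]] rope].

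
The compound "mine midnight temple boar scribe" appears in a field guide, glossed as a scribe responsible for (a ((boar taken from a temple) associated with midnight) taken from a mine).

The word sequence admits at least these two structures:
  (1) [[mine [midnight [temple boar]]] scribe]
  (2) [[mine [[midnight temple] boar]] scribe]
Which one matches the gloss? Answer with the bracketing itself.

The paraphrase's head is the "scribe" part ("scribe"); its modifier is "mine midnight temple boar".
That top-level split, carried through the inner groups, gives [[mine [midnight [temple boar]]] scribe].

[[mine [midnight [temple boar]]] scribe]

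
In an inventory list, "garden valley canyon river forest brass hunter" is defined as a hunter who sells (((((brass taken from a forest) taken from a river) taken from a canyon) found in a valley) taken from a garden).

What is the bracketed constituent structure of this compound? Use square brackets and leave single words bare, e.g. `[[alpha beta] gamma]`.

[[garden [valley [canyon [river [forest brass]]]]] hunter]

The outermost head in the paraphrase is "hunter", modified by "garden valley canyon river forest brass".
"garden valley canyon river forest brass" → head "brass" (specifically "valley canyon river forest brass"), modifier "garden".
"valley canyon river forest brass" → head "brass" (specifically "canyon river forest brass"), modifier "valley".
"canyon river forest brass" → head "brass" (specifically "river forest brass"), modifier "canyon".
"river forest brass" → head "brass" (specifically "forest brass"), modifier "river".
"forest brass" → head "brass", modifier "forest".
Putting it together: [[garden [valley [canyon [river [forest brass]]]]] hunter].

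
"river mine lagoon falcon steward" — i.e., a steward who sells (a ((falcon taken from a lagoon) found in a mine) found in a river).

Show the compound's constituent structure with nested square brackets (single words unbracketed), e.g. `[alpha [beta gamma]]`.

Overall it is a kind of steward; the modifier is "river mine lagoon falcon".
Inside "river mine lagoon falcon": head "falcon" (specifically "mine lagoon falcon"), modifier "river".
Inside "mine lagoon falcon": head "falcon" (specifically "lagoon falcon"), modifier "mine".
Inside "lagoon falcon": head "falcon", modifier "lagoon".
Assembled: [[river [mine [lagoon falcon]]] steward].

[[river [mine [lagoon falcon]]] steward]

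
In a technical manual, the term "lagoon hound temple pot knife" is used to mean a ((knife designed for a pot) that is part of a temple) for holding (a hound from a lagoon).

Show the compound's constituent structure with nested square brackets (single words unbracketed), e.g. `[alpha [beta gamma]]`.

At the top level: head "knife" (specifically "temple pot knife"); modifier "lagoon hound".
Within "lagoon hound", the head is "hound" and the modifier is "lagoon".
Within "temple pot knife", the head is "knife" (specifically "pot knife") and the modifier is "temple".
Within "pot knife", the head is "knife" and the modifier is "pot".
So the structure is [[lagoon hound] [temple [pot knife]]].

[[lagoon hound] [temple [pot knife]]]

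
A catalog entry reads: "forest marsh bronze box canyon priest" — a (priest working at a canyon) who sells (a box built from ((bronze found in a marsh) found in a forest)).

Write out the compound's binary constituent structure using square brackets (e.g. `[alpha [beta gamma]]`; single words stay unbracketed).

[[[forest [marsh bronze]] box] [canyon priest]]

At the top level: head "priest" (specifically "canyon priest"); modifier "forest marsh bronze box".
"forest marsh bronze box" → head "box", modifier "forest marsh bronze".
"forest marsh bronze" → head "bronze" (specifically "marsh bronze"), modifier "forest".
"marsh bronze" → head "bronze", modifier "marsh".
"canyon priest" → head "priest", modifier "canyon".
So the structure is [[[forest [marsh bronze]] box] [canyon priest]].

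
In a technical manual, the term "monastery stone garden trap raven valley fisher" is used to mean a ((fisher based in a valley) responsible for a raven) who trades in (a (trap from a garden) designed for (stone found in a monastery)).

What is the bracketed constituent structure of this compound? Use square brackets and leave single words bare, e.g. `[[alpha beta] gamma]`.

[[[monastery stone] [garden trap]] [raven [valley fisher]]]

Whole compound: head "fisher" (specifically "raven valley fisher"), modifier "monastery stone garden trap".
Inside "monastery stone garden trap": head "trap" (specifically "garden trap"), modifier "monastery stone".
Inside "monastery stone": head "stone", modifier "monastery".
Inside "garden trap": head "trap", modifier "garden".
Inside "raven valley fisher": head "fisher" (specifically "valley fisher"), modifier "raven".
Inside "valley fisher": head "fisher", modifier "valley".
Putting it together: [[[monastery stone] [garden trap]] [raven [valley fisher]]].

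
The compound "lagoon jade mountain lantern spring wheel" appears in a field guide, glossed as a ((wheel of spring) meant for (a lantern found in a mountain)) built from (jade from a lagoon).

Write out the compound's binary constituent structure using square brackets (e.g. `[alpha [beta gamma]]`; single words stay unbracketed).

[[lagoon jade] [[mountain lantern] [spring wheel]]]

At the top level: head "wheel" (specifically "mountain lantern spring wheel"); modifier "lagoon jade".
Inside "lagoon jade": head "jade", modifier "lagoon".
Inside "mountain lantern spring wheel": head "wheel" (specifically "spring wheel"), modifier "mountain lantern".
Inside "mountain lantern": head "lantern", modifier "mountain".
Inside "spring wheel": head "wheel", modifier "spring".
So the structure is [[lagoon jade] [[mountain lantern] [spring wheel]]].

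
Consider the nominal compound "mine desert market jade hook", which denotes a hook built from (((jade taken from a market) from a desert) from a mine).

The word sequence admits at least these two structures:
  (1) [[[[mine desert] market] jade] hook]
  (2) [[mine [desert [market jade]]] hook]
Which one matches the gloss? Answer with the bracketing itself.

[[mine [desert [market jade]]] hook]

The paraphrase's head is the "hook" part ("hook"); its modifier is "mine desert market jade".
That top-level split, carried through the inner groups, gives [[mine [desert [market jade]]] hook].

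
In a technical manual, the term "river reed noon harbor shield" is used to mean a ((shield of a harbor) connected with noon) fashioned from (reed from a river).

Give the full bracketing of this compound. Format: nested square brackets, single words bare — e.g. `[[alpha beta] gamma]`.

[[river reed] [noon [harbor shield]]]

Overall it is a kind of shield (specifically "noon harbor shield"); the modifier is "river reed".
Inside "river reed": head "reed", modifier "river".
Inside "noon harbor shield": head "shield" (specifically "harbor shield"), modifier "noon".
Inside "harbor shield": head "shield", modifier "harbor".
Assembled: [[river reed] [noon [harbor shield]]].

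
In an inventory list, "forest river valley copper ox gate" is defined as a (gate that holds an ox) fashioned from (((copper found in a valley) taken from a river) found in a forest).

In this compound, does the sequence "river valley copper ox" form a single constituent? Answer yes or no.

The top-level split is [forest river valley copper] [ox gate]; the full structure is [[forest [river [valley copper]]] [ox gate]].
"river valley copper ox" straddles a constituent boundary, so it is not a single unit.

no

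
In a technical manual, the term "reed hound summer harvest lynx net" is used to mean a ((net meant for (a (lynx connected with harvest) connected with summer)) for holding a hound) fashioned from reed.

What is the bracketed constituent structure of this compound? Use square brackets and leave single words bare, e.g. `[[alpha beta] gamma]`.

Whole compound: head "net" (specifically "hound summer harvest lynx net"), modifier "reed".
"hound summer harvest lynx net" → head "net" (specifically "summer harvest lynx net"), modifier "hound".
"summer harvest lynx net" → head "net", modifier "summer harvest lynx".
"summer harvest lynx" → head "lynx" (specifically "harvest lynx"), modifier "summer".
"harvest lynx" → head "lynx", modifier "harvest".
Putting it together: [reed [hound [[summer [harvest lynx]] net]]].

[reed [hound [[summer [harvest lynx]] net]]]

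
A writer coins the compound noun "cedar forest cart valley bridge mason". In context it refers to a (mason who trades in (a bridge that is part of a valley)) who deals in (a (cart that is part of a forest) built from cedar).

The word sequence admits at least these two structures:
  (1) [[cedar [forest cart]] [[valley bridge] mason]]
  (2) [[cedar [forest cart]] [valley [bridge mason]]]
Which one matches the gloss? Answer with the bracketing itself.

The paraphrase's head is the "mason" part ("valley bridge mason"); its modifier is "cedar forest cart".
That top-level split, carried through the inner groups, gives [[cedar [forest cart]] [[valley bridge] mason]].

[[cedar [forest cart]] [[valley bridge] mason]]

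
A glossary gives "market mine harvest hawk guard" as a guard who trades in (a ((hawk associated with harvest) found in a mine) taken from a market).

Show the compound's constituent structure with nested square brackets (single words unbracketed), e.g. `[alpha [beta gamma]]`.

The outermost head in the paraphrase is "guard", modified by "market mine harvest hawk".
Within "market mine harvest hawk", the head is "hawk" (specifically "mine harvest hawk") and the modifier is "market".
Within "mine harvest hawk", the head is "hawk" (specifically "harvest hawk") and the modifier is "mine".
Within "harvest hawk", the head is "hawk" and the modifier is "harvest".
Putting it together: [[market [mine [harvest hawk]]] guard].

[[market [mine [harvest hawk]]] guard]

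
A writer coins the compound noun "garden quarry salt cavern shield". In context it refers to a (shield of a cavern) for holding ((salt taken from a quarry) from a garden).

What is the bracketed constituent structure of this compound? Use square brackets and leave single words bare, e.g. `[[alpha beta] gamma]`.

[[garden [quarry salt]] [cavern shield]]

At the top level: head "shield" (specifically "cavern shield"); modifier "garden quarry salt".
Inside "garden quarry salt": head "salt" (specifically "quarry salt"), modifier "garden".
Inside "quarry salt": head "salt", modifier "quarry".
Inside "cavern shield": head "shield", modifier "cavern".
So the structure is [[garden [quarry salt]] [cavern shield]].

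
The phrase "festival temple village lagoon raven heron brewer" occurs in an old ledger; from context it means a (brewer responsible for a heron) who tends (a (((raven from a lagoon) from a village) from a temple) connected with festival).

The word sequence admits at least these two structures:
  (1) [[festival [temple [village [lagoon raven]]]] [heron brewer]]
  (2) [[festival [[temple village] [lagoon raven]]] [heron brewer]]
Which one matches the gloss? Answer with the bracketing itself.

[[festival [temple [village [lagoon raven]]]] [heron brewer]]

The paraphrase's head is the "brewer" part ("heron brewer"); its modifier is "festival temple village lagoon raven".
That top-level split, carried through the inner groups, gives [[festival [temple [village [lagoon raven]]]] [heron brewer]].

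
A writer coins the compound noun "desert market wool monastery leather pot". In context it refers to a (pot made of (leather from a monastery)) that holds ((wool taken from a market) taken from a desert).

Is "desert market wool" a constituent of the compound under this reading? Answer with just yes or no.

yes

The paraphrase groups the words so that "desert market wool" is one unit: it corresponds to a single parenthesized sub-phrase.
The full structure is [[desert [market wool]] [[monastery leather] pot]], in which [desert market wool] is a constituent.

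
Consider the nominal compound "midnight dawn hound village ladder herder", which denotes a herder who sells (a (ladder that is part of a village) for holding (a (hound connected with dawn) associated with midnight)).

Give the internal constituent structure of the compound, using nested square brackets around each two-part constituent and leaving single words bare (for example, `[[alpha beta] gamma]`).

[[[midnight [dawn hound]] [village ladder]] herder]

The outermost head in the paraphrase is "herder", modified by "midnight dawn hound village ladder".
"midnight dawn hound village ladder" → head "ladder" (specifically "village ladder"), modifier "midnight dawn hound".
"midnight dawn hound" → head "hound" (specifically "dawn hound"), modifier "midnight".
"dawn hound" → head "hound", modifier "dawn".
"village ladder" → head "ladder", modifier "village".
So the structure is [[[midnight [dawn hound]] [village ladder]] herder].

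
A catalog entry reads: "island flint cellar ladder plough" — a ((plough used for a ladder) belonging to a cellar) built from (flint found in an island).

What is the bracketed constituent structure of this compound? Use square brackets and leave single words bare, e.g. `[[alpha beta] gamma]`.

[[island flint] [cellar [ladder plough]]]

The outermost head in the paraphrase is "plough" (specifically "cellar ladder plough"), modified by "island flint".
Within "island flint", the head is "flint" and the modifier is "island".
Within "cellar ladder plough", the head is "plough" (specifically "ladder plough") and the modifier is "cellar".
Within "ladder plough", the head is "plough" and the modifier is "ladder".
Putting it together: [[island flint] [cellar [ladder plough]]].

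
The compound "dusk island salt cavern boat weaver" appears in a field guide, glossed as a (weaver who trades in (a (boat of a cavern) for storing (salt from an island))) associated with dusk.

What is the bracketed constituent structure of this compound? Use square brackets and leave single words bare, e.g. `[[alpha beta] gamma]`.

The outermost head in the paraphrase is "weaver" (specifically "island salt cavern boat weaver"), modified by "dusk".
"island salt cavern boat weaver" → head "weaver", modifier "island salt cavern boat".
"island salt cavern boat" → head "boat" (specifically "cavern boat"), modifier "island salt".
"island salt" → head "salt", modifier "island".
"cavern boat" → head "boat", modifier "cavern".
Putting it together: [dusk [[[island salt] [cavern boat]] weaver]].

[dusk [[[island salt] [cavern boat]] weaver]]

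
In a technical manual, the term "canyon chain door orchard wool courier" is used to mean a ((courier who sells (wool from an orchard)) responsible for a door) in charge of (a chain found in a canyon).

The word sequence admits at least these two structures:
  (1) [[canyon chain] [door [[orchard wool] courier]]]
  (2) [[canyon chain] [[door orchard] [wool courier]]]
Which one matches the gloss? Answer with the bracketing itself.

[[canyon chain] [door [[orchard wool] courier]]]

The paraphrase's head is the "courier" part ("door orchard wool courier"); its modifier is "canyon chain".
That top-level split, carried through the inner groups, gives [[canyon chain] [door [[orchard wool] courier]]].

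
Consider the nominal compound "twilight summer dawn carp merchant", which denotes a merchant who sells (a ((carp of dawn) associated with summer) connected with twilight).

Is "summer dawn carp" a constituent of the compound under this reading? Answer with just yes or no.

The paraphrase groups the words so that "summer dawn carp" is one unit: it corresponds to a single parenthesized sub-phrase.
The full structure is [[twilight [summer [dawn carp]]] merchant], in which [summer dawn carp] is a constituent.

yes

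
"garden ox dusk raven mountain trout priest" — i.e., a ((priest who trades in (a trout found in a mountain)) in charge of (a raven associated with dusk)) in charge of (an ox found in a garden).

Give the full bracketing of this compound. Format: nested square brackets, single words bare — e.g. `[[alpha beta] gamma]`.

Whole compound: head "priest" (specifically "dusk raven mountain trout priest"), modifier "garden ox".
"garden ox" → head "ox", modifier "garden".
"dusk raven mountain trout priest" → head "priest" (specifically "mountain trout priest"), modifier "dusk raven".
"dusk raven" → head "raven", modifier "dusk".
"mountain trout priest" → head "priest", modifier "mountain trout".
"mountain trout" → head "trout", modifier "mountain".
Putting it together: [[garden ox] [[dusk raven] [[mountain trout] priest]]].

[[garden ox] [[dusk raven] [[mountain trout] priest]]]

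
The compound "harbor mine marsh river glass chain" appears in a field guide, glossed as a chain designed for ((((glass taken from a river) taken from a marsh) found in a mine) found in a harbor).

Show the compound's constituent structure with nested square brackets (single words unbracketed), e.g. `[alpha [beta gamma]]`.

[[harbor [mine [marsh [river glass]]]] chain]

Whole compound: head "chain", modifier "harbor mine marsh river glass".
"harbor mine marsh river glass" → head "glass" (specifically "mine marsh river glass"), modifier "harbor".
"mine marsh river glass" → head "glass" (specifically "marsh river glass"), modifier "mine".
"marsh river glass" → head "glass" (specifically "river glass"), modifier "marsh".
"river glass" → head "glass", modifier "river".
Assembled: [[harbor [mine [marsh [river glass]]]] chain].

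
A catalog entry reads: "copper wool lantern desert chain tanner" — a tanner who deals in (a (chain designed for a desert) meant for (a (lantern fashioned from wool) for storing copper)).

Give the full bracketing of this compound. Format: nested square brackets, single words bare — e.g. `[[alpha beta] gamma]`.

[[[copper [wool lantern]] [desert chain]] tanner]

Whole compound: head "tanner", modifier "copper wool lantern desert chain".
Within "copper wool lantern desert chain", the head is "chain" (specifically "desert chain") and the modifier is "copper wool lantern".
Within "copper wool lantern", the head is "lantern" (specifically "wool lantern") and the modifier is "copper".
Within "wool lantern", the head is "lantern" and the modifier is "wool".
Within "desert chain", the head is "chain" and the modifier is "desert".
Putting it together: [[[copper [wool lantern]] [desert chain]] tanner].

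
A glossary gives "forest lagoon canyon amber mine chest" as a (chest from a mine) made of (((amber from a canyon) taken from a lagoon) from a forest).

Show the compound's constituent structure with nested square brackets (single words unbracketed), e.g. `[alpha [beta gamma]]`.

Overall it is a kind of chest (specifically "mine chest"); the modifier is "forest lagoon canyon amber".
Inside "forest lagoon canyon amber": head "amber" (specifically "lagoon canyon amber"), modifier "forest".
Inside "lagoon canyon amber": head "amber" (specifically "canyon amber"), modifier "lagoon".
Inside "canyon amber": head "amber", modifier "canyon".
Inside "mine chest": head "chest", modifier "mine".
So the structure is [[forest [lagoon [canyon amber]]] [mine chest]].

[[forest [lagoon [canyon amber]]] [mine chest]]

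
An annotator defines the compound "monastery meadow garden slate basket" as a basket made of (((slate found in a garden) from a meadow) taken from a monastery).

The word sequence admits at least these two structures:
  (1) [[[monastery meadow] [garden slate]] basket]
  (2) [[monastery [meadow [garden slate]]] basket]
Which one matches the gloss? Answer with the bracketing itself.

The paraphrase's head is the "basket" part ("basket"); its modifier is "monastery meadow garden slate".
That top-level split, carried through the inner groups, gives [[monastery [meadow [garden slate]]] basket].

[[monastery [meadow [garden slate]]] basket]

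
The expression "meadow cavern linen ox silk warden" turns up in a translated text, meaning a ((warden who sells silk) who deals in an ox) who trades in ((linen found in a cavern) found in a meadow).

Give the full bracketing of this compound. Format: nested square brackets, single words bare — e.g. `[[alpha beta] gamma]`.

Overall it is a kind of warden (specifically "ox silk warden"); the modifier is "meadow cavern linen".
"meadow cavern linen" → head "linen" (specifically "cavern linen"), modifier "meadow".
"cavern linen" → head "linen", modifier "cavern".
"ox silk warden" → head "warden" (specifically "silk warden"), modifier "ox".
"silk warden" → head "warden", modifier "silk".
So the structure is [[meadow [cavern linen]] [ox [silk warden]]].

[[meadow [cavern linen]] [ox [silk warden]]]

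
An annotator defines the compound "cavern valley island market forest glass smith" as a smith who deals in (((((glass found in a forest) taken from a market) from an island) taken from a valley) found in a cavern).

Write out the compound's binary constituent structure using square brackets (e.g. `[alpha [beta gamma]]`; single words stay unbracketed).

[[cavern [valley [island [market [forest glass]]]]] smith]

Overall it is a kind of smith; the modifier is "cavern valley island market forest glass".
"cavern valley island market forest glass" → head "glass" (specifically "valley island market forest glass"), modifier "cavern".
"valley island market forest glass" → head "glass" (specifically "island market forest glass"), modifier "valley".
"island market forest glass" → head "glass" (specifically "market forest glass"), modifier "island".
"market forest glass" → head "glass" (specifically "forest glass"), modifier "market".
"forest glass" → head "glass", modifier "forest".
Putting it together: [[cavern [valley [island [market [forest glass]]]]] smith].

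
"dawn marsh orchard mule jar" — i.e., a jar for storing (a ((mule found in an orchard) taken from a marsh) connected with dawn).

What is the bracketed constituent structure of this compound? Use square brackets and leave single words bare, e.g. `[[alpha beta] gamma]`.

Overall it is a kind of jar; the modifier is "dawn marsh orchard mule".
Within "dawn marsh orchard mule", the head is "mule" (specifically "marsh orchard mule") and the modifier is "dawn".
Within "marsh orchard mule", the head is "mule" (specifically "orchard mule") and the modifier is "marsh".
Within "orchard mule", the head is "mule" and the modifier is "orchard".
Putting it together: [[dawn [marsh [orchard mule]]] jar].

[[dawn [marsh [orchard mule]]] jar]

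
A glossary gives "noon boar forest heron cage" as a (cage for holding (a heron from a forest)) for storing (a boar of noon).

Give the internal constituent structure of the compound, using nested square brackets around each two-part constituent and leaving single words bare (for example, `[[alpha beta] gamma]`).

Whole compound: head "cage" (specifically "forest heron cage"), modifier "noon boar".
Inside "noon boar": head "boar", modifier "noon".
Inside "forest heron cage": head "cage", modifier "forest heron".
Inside "forest heron": head "heron", modifier "forest".
So the structure is [[noon boar] [[forest heron] cage]].

[[noon boar] [[forest heron] cage]]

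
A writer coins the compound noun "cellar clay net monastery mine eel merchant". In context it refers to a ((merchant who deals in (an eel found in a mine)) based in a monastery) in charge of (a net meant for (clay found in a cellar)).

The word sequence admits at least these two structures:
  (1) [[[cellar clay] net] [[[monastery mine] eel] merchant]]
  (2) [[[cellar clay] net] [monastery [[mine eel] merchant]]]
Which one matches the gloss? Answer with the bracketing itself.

The paraphrase's head is the "merchant" part ("monastery mine eel merchant"); its modifier is "cellar clay net".
That top-level split, carried through the inner groups, gives [[[cellar clay] net] [monastery [[mine eel] merchant]]].

[[[cellar clay] net] [monastery [[mine eel] merchant]]]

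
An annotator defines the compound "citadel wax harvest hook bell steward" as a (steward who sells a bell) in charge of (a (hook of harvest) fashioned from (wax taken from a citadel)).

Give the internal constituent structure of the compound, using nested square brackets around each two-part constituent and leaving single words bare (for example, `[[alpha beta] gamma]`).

[[[citadel wax] [harvest hook]] [bell steward]]

The outermost head in the paraphrase is "steward" (specifically "bell steward"), modified by "citadel wax harvest hook".
"citadel wax harvest hook" → head "hook" (specifically "harvest hook"), modifier "citadel wax".
"citadel wax" → head "wax", modifier "citadel".
"harvest hook" → head "hook", modifier "harvest".
"bell steward" → head "steward", modifier "bell".
Assembled: [[[citadel wax] [harvest hook]] [bell steward]].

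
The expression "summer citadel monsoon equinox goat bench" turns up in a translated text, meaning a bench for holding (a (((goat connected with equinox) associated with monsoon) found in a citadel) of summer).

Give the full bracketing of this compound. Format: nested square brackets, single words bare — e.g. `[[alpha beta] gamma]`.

The outermost head in the paraphrase is "bench", modified by "summer citadel monsoon equinox goat".
Within "summer citadel monsoon equinox goat", the head is "goat" (specifically "citadel monsoon equinox goat") and the modifier is "summer".
Within "citadel monsoon equinox goat", the head is "goat" (specifically "monsoon equinox goat") and the modifier is "citadel".
Within "monsoon equinox goat", the head is "goat" (specifically "equinox goat") and the modifier is "monsoon".
Within "equinox goat", the head is "goat" and the modifier is "equinox".
Putting it together: [[summer [citadel [monsoon [equinox goat]]]] bench].

[[summer [citadel [monsoon [equinox goat]]]] bench]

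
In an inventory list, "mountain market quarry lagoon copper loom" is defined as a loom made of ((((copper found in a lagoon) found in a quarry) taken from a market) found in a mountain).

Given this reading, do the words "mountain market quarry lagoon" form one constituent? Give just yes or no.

no

The top-level split is [mountain market quarry lagoon copper] [loom]; the full structure is [[mountain [market [quarry [lagoon copper]]]] loom].
"mountain market quarry lagoon" straddles a constituent boundary, so it is not a single unit.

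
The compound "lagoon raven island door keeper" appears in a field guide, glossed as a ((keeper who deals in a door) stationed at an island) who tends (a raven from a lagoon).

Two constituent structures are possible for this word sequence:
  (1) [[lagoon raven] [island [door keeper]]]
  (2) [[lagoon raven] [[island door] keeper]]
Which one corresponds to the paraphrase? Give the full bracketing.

The paraphrase's head is the "keeper" part ("island door keeper"); its modifier is "lagoon raven".
That top-level split, carried through the inner groups, gives [[lagoon raven] [island [door keeper]]].

[[lagoon raven] [island [door keeper]]]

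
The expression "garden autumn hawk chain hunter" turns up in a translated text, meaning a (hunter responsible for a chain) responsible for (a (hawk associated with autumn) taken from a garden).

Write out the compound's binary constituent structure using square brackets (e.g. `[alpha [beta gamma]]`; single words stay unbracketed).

[[garden [autumn hawk]] [chain hunter]]

At the top level: head "hunter" (specifically "chain hunter"); modifier "garden autumn hawk".
Within "garden autumn hawk", the head is "hawk" (specifically "autumn hawk") and the modifier is "garden".
Within "autumn hawk", the head is "hawk" and the modifier is "autumn".
Within "chain hunter", the head is "hunter" and the modifier is "chain".
So the structure is [[garden [autumn hawk]] [chain hunter]].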